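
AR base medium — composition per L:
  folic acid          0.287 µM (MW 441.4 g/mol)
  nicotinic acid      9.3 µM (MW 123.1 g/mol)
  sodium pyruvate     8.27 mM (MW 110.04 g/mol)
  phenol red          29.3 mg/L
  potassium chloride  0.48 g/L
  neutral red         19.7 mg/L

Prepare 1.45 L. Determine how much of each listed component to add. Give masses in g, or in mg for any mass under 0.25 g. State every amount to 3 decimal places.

Scale factor relative to 1 L: 1.45.
folic acid: 0.287 µmol/L × 441.4 g/mol × 1.45 L ÷ 1000 = 0.184 mg
nicotinic acid: 9.3 µmol/L × 123.1 g/mol × 1.45 L ÷ 1000 = 1.660 mg
sodium pyruvate: 8.27 mmol/L × 110.04 g/mol × 1.45 L ÷ 1000 = 1.320 g
phenol red: 29.3 mg/L × 1.45 L = 42.485 mg
potassium chloride: 0.48 g/L × 1.45 L = 0.696 g
neutral red: 19.7 mg/L × 1.45 L = 28.565 mg

folic acid 0.184 mg; nicotinic acid 1.660 mg; sodium pyruvate 1.320 g; phenol red 42.485 mg; potassium chloride 0.696 g; neutral red 28.565 mg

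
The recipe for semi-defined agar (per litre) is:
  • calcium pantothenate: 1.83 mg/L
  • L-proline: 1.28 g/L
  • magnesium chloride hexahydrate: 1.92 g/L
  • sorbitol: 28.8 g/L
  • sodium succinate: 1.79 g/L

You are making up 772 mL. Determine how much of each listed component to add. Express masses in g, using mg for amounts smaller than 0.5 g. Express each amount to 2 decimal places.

Target volume = 772 mL = 0.772 L.
calcium pantothenate: 1.83 mg/L × 0.772 L = 1.41 mg
L-proline: 1.28 g/L × 0.772 L = 0.99 g
magnesium chloride hexahydrate: 1.92 g/L × 0.772 L = 1.48 g
sorbitol: 28.8 g/L × 0.772 L = 22.23 g
sodium succinate: 1.79 g/L × 0.772 L = 1.38 g

calcium pantothenate 1.41 mg; L-proline 0.99 g; magnesium chloride hexahydrate 1.48 g; sorbitol 22.23 g; sodium succinate 1.38 g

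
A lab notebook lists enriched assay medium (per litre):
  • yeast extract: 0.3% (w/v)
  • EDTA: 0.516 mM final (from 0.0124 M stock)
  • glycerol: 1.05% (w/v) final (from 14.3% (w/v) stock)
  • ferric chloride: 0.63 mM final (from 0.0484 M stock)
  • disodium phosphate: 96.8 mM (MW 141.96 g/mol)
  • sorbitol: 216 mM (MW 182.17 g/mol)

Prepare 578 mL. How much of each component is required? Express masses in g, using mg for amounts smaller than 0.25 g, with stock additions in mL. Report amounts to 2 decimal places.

Working volume: 578 mL = 0.578 L.
yeast extract: 0.3% w/v = 3 g/L → 3 × 0.578 L = 1.73 g
EDTA: dilute stock: 0.516 mM × 578 mL ÷ 12.4 mM = 24.05 mL
glycerol: dilute stock: 1.05% ÷ 14.3% × 578 mL = 42.44 mL
ferric chloride: C1V1 = C2V2 → 0.63 mM × 578 mL ÷ 48.4 mM = 7.52 mL
disodium phosphate: 96.8 mmol/L × 141.96 g/mol × 0.578 L ÷ 1000 = 7.94 g
sorbitol: 216 mmol/L × 182.17 g/mol × 0.578 L ÷ 1000 = 22.74 g

yeast extract 1.73 g; EDTA 24.05 mL; glycerol 42.44 mL; ferric chloride 7.52 mL; disodium phosphate 7.94 g; sorbitol 22.74 g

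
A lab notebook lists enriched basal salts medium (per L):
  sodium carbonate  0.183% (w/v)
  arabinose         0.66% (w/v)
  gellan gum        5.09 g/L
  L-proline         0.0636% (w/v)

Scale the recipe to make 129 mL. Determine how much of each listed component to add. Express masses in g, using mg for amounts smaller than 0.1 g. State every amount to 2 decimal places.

sodium carbonate 0.24 g; arabinose 0.85 g; gellan gum 0.66 g; L-proline 82.04 mg

Target volume = 129 mL = 0.129 L.
sodium carbonate: 0.183 g per 100 mL × 129 mL ÷ 100 = 0.24 g
arabinose: 0.66 g per 100 mL × 129 mL ÷ 100 = 0.85 g
gellan gum: 5.09 g/L × 0.129 L = 0.66 g
L-proline: 0.0636% w/v = 0.636 g/L → 0.636 × 0.129 L = 0.082044 g = 82.04 mg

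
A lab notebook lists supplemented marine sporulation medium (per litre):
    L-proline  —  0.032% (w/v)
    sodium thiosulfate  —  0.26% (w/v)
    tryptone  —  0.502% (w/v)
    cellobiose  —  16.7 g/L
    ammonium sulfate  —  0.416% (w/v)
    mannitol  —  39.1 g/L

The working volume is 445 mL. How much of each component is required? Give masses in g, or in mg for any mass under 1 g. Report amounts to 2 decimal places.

Working volume: 445 mL = 0.445 L.
L-proline: 0.032 g per 100 mL × 445 mL ÷ 100 = 0.1424 g = 142.40 mg
sodium thiosulfate: 0.26 g per 100 mL × 445 mL ÷ 100 = 1.16 g
tryptone: 0.502% w/v = 5.02 g/L → 5.02 × 0.445 L = 2.23 g
cellobiose: 16.7 g/L × 0.445 L = 7.43 g
ammonium sulfate: 0.416 g per 100 mL × 445 mL ÷ 100 = 1.85 g
mannitol: 39.1 g/L × 0.445 L = 17.40 g

L-proline 142.40 mg; sodium thiosulfate 1.16 g; tryptone 2.23 g; cellobiose 7.43 g; ammonium sulfate 1.85 g; mannitol 17.40 g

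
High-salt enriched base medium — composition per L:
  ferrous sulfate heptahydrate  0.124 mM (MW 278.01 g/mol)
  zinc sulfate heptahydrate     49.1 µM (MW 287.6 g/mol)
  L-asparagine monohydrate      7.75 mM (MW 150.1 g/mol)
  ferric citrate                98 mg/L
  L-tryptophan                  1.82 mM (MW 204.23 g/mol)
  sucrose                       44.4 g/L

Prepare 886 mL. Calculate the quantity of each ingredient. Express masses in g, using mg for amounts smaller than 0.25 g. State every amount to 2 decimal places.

ferrous sulfate heptahydrate 30.54 mg; zinc sulfate heptahydrate 12.51 mg; L-asparagine monohydrate 1.03 g; ferric citrate 86.83 mg; L-tryptophan 0.33 g; sucrose 39.34 g

Working volume: 886 mL = 0.886 L.
ferrous sulfate heptahydrate: 0.124 mmol/L × 278.01 mg/mmol × 0.886 L = 30.54 mg
zinc sulfate heptahydrate: 49.1 µmol/L × 287.6 g/mol × 0.886 L ÷ 1000 = 12.51 mg
L-asparagine monohydrate: 7.75 mmol/L × 150.1 g/mol × 0.886 L ÷ 1000 = 1.03 g
ferric citrate: 98 mg/L × 0.886 L = 86.83 mg
L-tryptophan: 1.82 mmol/L × 204.23 g/mol × 0.886 L ÷ 1000 = 0.33 g
sucrose: 44.4 g/L × 0.886 L = 39.34 g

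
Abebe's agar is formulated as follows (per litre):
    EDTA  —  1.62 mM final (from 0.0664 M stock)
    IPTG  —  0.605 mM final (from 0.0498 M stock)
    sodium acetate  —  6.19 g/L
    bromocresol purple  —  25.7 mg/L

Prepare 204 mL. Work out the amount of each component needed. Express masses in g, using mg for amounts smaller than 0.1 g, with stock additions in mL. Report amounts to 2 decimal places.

EDTA 4.98 mL; IPTG 2.48 mL; sodium acetate 1.26 g; bromocresol purple 5.24 mg

Working volume: 204 mL = 0.204 L.
EDTA: dilute stock: 1.62 mM × 204 mL ÷ 66.4 mM = 4.98 mL
IPTG: V = C2·V2/C1 = 0.605 mM × 204 mL ÷ 49.8 mM = 2.48 mL
sodium acetate: 6.19 g/L × 0.204 L = 1.26 g
bromocresol purple: 25.7 mg/L × 0.204 L = 5.24 mg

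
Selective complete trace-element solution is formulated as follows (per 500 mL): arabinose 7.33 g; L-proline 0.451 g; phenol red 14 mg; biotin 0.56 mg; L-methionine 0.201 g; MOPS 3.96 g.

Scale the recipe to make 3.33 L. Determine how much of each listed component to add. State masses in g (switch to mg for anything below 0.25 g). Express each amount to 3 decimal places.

arabinose 48.818 g; L-proline 3.004 g; phenol red 93.240 mg; biotin 3.730 mg; L-methionine 1.339 g; MOPS 26.374 g

Scale factor = 3330 mL / 500 mL = 6.66.
arabinose: 7.33 g × (3330 mL / 500 mL) = 48.818 g
L-proline: 0.451 g × (3330 mL / 500 mL) = 3.004 g
phenol red: 14 mg × (3330 mL / 500 mL) = 93.240 mg
biotin: 0.56 mg × (3330 mL / 500 mL) = 3.730 mg
L-methionine: 0.201 g × (3330 mL / 500 mL) = 1.339 g
MOPS: 3.96 g × (3330 mL / 500 mL) = 26.374 g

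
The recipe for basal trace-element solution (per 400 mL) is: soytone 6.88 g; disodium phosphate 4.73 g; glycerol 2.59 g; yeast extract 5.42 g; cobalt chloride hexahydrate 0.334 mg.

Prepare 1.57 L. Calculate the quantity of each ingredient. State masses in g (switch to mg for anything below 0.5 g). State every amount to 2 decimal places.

soytone 27.00 g; disodium phosphate 18.57 g; glycerol 10.17 g; yeast extract 21.27 g; cobalt chloride hexahydrate 1.31 mg

Scale factor = 1570 mL / 400 mL = 3.925.
soytone: 6.88 g × (1570 mL / 400 mL) = 27.00 g
disodium phosphate: 4.73 g × (1570 mL / 400 mL) = 18.57 g
glycerol: 2.59 g × (1570 mL / 400 mL) = 10.17 g
yeast extract: 5.42 g × (1570 mL / 400 mL) = 21.27 g
cobalt chloride hexahydrate: 0.334 mg × (1570 mL / 400 mL) = 1.31 mg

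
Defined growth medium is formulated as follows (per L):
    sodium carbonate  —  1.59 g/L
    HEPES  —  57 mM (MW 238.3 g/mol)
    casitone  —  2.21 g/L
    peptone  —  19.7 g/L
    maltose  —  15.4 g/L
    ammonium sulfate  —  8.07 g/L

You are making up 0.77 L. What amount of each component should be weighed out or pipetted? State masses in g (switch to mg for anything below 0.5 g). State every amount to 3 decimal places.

sodium carbonate 1.224 g; HEPES 10.459 g; casitone 1.702 g; peptone 15.169 g; maltose 11.858 g; ammonium sulfate 6.214 g

Working volume: 0.77 L.
sodium carbonate: 1.59 g/L × 0.77 L = 1.224 g
HEPES: 57 mmol/L × 238.3 g/mol × 0.77 L ÷ 1000 = 10.459 g
casitone: 2.21 g/L × 0.77 L = 1.702 g
peptone: 19.7 g/L × 0.77 L = 15.169 g
maltose: 15.4 g/L × 0.77 L = 11.858 g
ammonium sulfate: 8.07 g/L × 0.77 L = 6.214 g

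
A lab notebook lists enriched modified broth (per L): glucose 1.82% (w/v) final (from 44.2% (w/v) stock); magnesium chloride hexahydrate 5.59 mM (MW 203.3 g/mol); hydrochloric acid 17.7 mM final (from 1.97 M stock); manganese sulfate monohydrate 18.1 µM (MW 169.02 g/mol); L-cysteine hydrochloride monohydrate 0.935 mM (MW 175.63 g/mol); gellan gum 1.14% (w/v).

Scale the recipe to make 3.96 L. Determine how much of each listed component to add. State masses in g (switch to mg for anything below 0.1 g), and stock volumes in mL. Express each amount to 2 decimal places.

Working volume: 3.96 L.
glucose: C1V1 = C2V2 → 1.82% ÷ 44.2% × 3960 mL = 163.06 mL
magnesium chloride hexahydrate: 5.59 mmol/L × 203.3 g/mol × 3.96 L ÷ 1000 = 4.50 g
hydrochloric acid: C1V1 = C2V2 → 17.7 mM × 3960 mL ÷ 1970 mM = 35.58 mL
manganese sulfate monohydrate: 18.1 µmol/L × 169.02 g/mol × 3.96 L ÷ 1000 = 12.11 mg
L-cysteine hydrochloride monohydrate: 0.935 mmol/L × 175.63 g/mol × 3.96 L ÷ 1000 = 0.65 g
gellan gum: 1.14 g per 100 mL × 3960 mL ÷ 100 = 45.14 g

glucose 163.06 mL; magnesium chloride hexahydrate 4.50 g; hydrochloric acid 35.58 mL; manganese sulfate monohydrate 12.11 mg; L-cysteine hydrochloride monohydrate 0.65 g; gellan gum 45.14 g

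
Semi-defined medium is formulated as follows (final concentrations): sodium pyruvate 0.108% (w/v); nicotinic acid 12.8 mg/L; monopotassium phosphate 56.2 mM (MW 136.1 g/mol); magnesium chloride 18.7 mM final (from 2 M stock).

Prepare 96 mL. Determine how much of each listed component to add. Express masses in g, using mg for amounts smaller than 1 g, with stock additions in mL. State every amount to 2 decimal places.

Target volume = 96 mL = 0.096 L.
sodium pyruvate: 0.108% w/v = 1.08 g/L → 1.08 × 0.096 L = 0.10368 g = 103.68 mg
nicotinic acid: 12.8 mg/L × 0.096 L = 1.23 mg
monopotassium phosphate: 56.2 mmol/L × 136.1 mg/mmol × 0.096 L = 734.29 mg
magnesium chloride: C1V1 = C2V2 → 18.7 mM × 96 mL ÷ 2000 mM = 0.90 mL

sodium pyruvate 103.68 mg; nicotinic acid 1.23 mg; monopotassium phosphate 734.29 mg; magnesium chloride 0.90 mL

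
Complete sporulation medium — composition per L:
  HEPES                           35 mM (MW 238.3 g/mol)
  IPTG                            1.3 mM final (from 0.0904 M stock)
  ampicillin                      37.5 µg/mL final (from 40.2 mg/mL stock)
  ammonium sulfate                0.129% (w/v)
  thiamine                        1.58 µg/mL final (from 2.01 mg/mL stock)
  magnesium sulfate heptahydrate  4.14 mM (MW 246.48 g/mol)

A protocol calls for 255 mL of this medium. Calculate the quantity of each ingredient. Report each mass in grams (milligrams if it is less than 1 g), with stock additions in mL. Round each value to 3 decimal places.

Working volume: 255 mL = 0.255 L.
HEPES: 35 mmol/L × 238.3 g/mol × 0.255 L ÷ 1000 = 2.127 g
IPTG: V = C2·V2/C1 = 1.3 mM × 255 mL ÷ 90.4 mM = 3.667 mL
ampicillin: V = C2·V2/C1 = 37.5 µg/mL × 255 mL ÷ 40200 µg/mL = 0.238 mL
ammonium sulfate: 0.129% w/v = 1.29 g/L → 1.29 × 0.255 L = 0.32895 g = 328.950 mg
thiamine: dilute stock: 1.58 µg/mL × 255 mL ÷ 2010 µg/mL = 0.200 mL
magnesium sulfate heptahydrate: 4.14 mmol/L × 246.48 mg/mmol × 0.255 L = 260.209 mg

HEPES 2.127 g; IPTG 3.667 mL; ampicillin 0.238 mL; ammonium sulfate 328.950 mg; thiamine 0.200 mL; magnesium sulfate heptahydrate 260.209 mg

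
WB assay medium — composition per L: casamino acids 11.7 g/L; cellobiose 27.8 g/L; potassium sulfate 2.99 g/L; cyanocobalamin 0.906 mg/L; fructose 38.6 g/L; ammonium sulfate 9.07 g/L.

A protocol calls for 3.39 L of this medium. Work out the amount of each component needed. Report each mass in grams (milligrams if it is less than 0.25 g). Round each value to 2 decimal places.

Working volume: 3.39 L.
casamino acids: 11.7 g/L × 3.39 L = 39.66 g
cellobiose: 27.8 g/L × 3.39 L = 94.24 g
potassium sulfate: 2.99 g/L × 3.39 L = 10.14 g
cyanocobalamin: 0.906 mg/L × 3.39 L = 3.07 mg
fructose: 38.6 g/L × 3.39 L = 130.85 g
ammonium sulfate: 9.07 g/L × 3.39 L = 30.75 g

casamino acids 39.66 g; cellobiose 94.24 g; potassium sulfate 10.14 g; cyanocobalamin 3.07 mg; fructose 130.85 g; ammonium sulfate 30.75 g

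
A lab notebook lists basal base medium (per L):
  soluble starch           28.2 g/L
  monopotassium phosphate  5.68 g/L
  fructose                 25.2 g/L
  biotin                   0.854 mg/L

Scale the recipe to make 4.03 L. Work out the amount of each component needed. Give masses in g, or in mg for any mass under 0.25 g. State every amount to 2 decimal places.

soluble starch 113.65 g; monopotassium phosphate 22.89 g; fructose 101.56 g; biotin 3.44 mg

Scale factor relative to 1 L: 4.03.
soluble starch: 28.2 g/L × 4.03 L = 113.65 g
monopotassium phosphate: 5.68 g/L × 4.03 L = 22.89 g
fructose: 25.2 g/L × 4.03 L = 101.56 g
biotin: 0.854 mg/L × 4.03 L = 3.44 mg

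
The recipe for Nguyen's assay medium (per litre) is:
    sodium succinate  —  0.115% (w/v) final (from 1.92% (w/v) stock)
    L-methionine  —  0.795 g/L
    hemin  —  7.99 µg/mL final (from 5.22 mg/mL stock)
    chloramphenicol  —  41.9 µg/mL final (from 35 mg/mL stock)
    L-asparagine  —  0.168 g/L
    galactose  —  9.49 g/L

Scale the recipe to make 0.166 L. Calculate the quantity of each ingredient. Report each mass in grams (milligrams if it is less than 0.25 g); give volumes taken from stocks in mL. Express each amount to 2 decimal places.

sodium succinate 9.94 mL; L-methionine 131.97 mg; hemin 0.25 mL; chloramphenicol 0.20 mL; L-asparagine 27.89 mg; galactose 1.58 g

Working volume: 0.166 L.
sodium succinate: C1V1 = C2V2 → 0.115% ÷ 1.92% × 166 mL = 9.94 mL
L-methionine: 0.795 g/L × 0.166 L = 0.13197 g = 131.97 mg
hemin: dilute stock: 7.99 µg/mL × 166 mL ÷ 5220 µg/mL = 0.25 mL
chloramphenicol: dilute stock: 41.9 µg/mL × 166 mL ÷ 35000 µg/mL = 0.20 mL
L-asparagine: 0.168 g/L × 0.166 L = 0.027888 g = 27.89 mg
galactose: 9.49 g/L × 0.166 L = 1.58 g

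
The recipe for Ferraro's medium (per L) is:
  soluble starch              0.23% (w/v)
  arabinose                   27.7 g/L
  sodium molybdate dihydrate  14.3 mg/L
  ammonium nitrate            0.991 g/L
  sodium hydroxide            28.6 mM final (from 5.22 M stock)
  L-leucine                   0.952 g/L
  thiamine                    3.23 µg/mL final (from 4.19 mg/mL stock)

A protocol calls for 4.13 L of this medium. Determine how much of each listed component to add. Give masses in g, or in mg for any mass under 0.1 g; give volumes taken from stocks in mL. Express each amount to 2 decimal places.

Working volume: 4.13 L.
soluble starch: 0.23 g per 100 mL × 4130 mL ÷ 100 = 9.50 g
arabinose: 27.7 g/L × 4.13 L = 114.40 g
sodium molybdate dihydrate: 14.3 mg/L × 4.13 L = 59.06 mg
ammonium nitrate: 0.991 g/L × 4.13 L = 4.09 g
sodium hydroxide: V = C2·V2/C1 = 28.6 mM × 4130 mL ÷ 5220 mM = 22.63 mL
L-leucine: 0.952 g/L × 4.13 L = 3.93 g
thiamine: dilute stock: 3.23 µg/mL × 4130 mL ÷ 4190 µg/mL = 3.18 mL

soluble starch 9.50 g; arabinose 114.40 g; sodium molybdate dihydrate 59.06 mg; ammonium nitrate 4.09 g; sodium hydroxide 22.63 mL; L-leucine 3.93 g; thiamine 3.18 mL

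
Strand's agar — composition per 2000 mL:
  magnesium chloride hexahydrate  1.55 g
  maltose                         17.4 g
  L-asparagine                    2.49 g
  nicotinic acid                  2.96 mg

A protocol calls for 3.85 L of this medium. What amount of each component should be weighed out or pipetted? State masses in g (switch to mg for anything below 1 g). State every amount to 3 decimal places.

Ratio of target to recipe volume: 3850 / 2000 = 1.925.
magnesium chloride hexahydrate: 1.55 g × (3850 mL / 2000 mL) = 2.984 g
maltose: 17.4 g × (3850 mL / 2000 mL) = 33.495 g
L-asparagine: 2.49 g × (3850 mL / 2000 mL) = 4.793 g
nicotinic acid: 2.96 mg × (3850 mL / 2000 mL) = 5.698 mg

magnesium chloride hexahydrate 2.984 g; maltose 33.495 g; L-asparagine 4.793 g; nicotinic acid 5.698 mg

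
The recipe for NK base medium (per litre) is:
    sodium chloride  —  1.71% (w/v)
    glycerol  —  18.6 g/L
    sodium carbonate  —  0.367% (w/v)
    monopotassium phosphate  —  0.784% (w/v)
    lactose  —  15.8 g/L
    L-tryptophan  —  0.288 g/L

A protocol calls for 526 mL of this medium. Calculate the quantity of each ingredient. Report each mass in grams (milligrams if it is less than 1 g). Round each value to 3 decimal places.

Working volume: 526 mL = 0.526 L.
sodium chloride: 1.71% w/v = 17.1 g/L → 17.1 × 0.526 L = 8.995 g
glycerol: 18.6 g/L × 0.526 L = 9.784 g
sodium carbonate: 0.367% w/v = 3.67 g/L → 3.67 × 0.526 L = 1.930 g
monopotassium phosphate: 0.784% w/v = 7.84 g/L → 7.84 × 0.526 L = 4.124 g
lactose: 15.8 g/L × 0.526 L = 8.311 g
L-tryptophan: 0.288 g/L × 0.526 L = 0.151488 g = 151.488 mg

sodium chloride 8.995 g; glycerol 9.784 g; sodium carbonate 1.930 g; monopotassium phosphate 4.124 g; lactose 8.311 g; L-tryptophan 151.488 mg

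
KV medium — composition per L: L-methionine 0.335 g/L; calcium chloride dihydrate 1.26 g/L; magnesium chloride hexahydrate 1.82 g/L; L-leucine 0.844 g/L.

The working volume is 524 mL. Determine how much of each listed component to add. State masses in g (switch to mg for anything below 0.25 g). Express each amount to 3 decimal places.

Scale factor relative to 1 L: 0.524.
L-methionine: 0.335 g/L × 0.524 L = 0.17554 g = 175.540 mg
calcium chloride dihydrate: 1.26 g/L × 0.524 L = 0.660 g
magnesium chloride hexahydrate: 1.82 g/L × 0.524 L = 0.954 g
L-leucine: 0.844 g/L × 0.524 L = 0.442 g

L-methionine 175.540 mg; calcium chloride dihydrate 0.660 g; magnesium chloride hexahydrate 0.954 g; L-leucine 0.442 g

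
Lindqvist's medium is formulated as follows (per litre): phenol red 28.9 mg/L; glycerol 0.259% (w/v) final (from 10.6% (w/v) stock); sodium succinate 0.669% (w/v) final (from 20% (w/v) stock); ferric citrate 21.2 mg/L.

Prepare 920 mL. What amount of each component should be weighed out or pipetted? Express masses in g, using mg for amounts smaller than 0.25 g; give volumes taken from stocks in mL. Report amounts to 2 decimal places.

Working volume: 920 mL = 0.92 L.
phenol red: 28.9 mg/L × 0.92 L = 26.59 mg
glycerol: C1V1 = C2V2 → 0.259% ÷ 10.6% × 920 mL = 22.48 mL
sodium succinate: dilute stock: 0.669% ÷ 20% × 920 mL = 30.77 mL
ferric citrate: 21.2 mg/L × 0.92 L = 19.50 mg

phenol red 26.59 mg; glycerol 22.48 mL; sodium succinate 30.77 mL; ferric citrate 19.50 mg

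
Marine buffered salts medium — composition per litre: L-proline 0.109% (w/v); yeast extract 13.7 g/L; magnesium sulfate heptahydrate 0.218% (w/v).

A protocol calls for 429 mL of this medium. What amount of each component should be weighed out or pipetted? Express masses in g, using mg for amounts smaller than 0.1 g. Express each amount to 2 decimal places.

L-proline 0.47 g; yeast extract 5.88 g; magnesium sulfate heptahydrate 0.94 g

Working volume: 429 mL = 0.429 L.
L-proline: 0.109% w/v = 1.09 g/L → 1.09 × 0.429 L = 0.47 g
yeast extract: 13.7 g/L × 0.429 L = 5.88 g
magnesium sulfate heptahydrate: 0.218% w/v = 2.18 g/L → 2.18 × 0.429 L = 0.94 g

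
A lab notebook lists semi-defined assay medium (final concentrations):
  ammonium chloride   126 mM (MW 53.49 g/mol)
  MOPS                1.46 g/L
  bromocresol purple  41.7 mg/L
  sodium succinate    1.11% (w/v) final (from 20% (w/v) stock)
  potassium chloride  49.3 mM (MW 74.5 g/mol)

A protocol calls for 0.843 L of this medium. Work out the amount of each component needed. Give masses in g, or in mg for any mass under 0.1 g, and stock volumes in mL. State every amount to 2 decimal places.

ammonium chloride 5.68 g; MOPS 1.23 g; bromocresol purple 35.15 mg; sodium succinate 46.79 mL; potassium chloride 3.10 g

Scale factor relative to 1 L: 0.843.
ammonium chloride: 126 mmol/L × 53.49 g/mol × 0.843 L ÷ 1000 = 5.68 g
MOPS: 1.46 g/L × 0.843 L = 1.23 g
bromocresol purple: 41.7 mg/L × 0.843 L = 35.15 mg
sodium succinate: C1V1 = C2V2 → 1.11% ÷ 20% × 843 mL = 46.79 mL
potassium chloride: 49.3 mmol/L × 74.5 g/mol × 0.843 L ÷ 1000 = 3.10 g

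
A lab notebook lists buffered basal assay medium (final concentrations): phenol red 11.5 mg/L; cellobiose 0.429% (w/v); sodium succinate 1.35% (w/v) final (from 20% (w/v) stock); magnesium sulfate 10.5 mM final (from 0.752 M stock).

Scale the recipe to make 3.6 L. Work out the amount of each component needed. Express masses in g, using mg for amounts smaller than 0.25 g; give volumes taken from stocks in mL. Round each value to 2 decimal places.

phenol red 41.40 mg; cellobiose 15.44 g; sodium succinate 243.00 mL; magnesium sulfate 50.27 mL

Working volume: 3.6 L.
phenol red: 11.5 mg/L × 3.6 L = 41.40 mg
cellobiose: 0.429 g per 100 mL × 3600 mL ÷ 100 = 15.44 g
sodium succinate: dilute stock: 1.35% ÷ 20% × 3600 mL = 243.00 mL
magnesium sulfate: V = C2·V2/C1 = 10.5 mM × 3600 mL ÷ 752 mM = 50.27 mL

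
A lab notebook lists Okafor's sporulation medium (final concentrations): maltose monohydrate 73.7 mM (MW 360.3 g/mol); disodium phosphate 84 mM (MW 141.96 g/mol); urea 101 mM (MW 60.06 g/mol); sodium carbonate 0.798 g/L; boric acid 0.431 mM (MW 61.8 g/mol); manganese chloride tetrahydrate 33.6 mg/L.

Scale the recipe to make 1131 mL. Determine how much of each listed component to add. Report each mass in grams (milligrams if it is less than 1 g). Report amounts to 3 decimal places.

Working volume: 1131 mL = 1.131 L.
maltose monohydrate: 73.7 mmol/L × 360.3 g/mol × 1.131 L ÷ 1000 = 30.033 g
disodium phosphate: 84 mmol/L × 141.96 g/mol × 1.131 L ÷ 1000 = 13.487 g
urea: 101 mmol/L × 60.06 g/mol × 1.131 L ÷ 1000 = 6.861 g
sodium carbonate: 0.798 g/L × 1.131 L = 0.902538 g = 902.538 mg
boric acid: 0.431 mmol/L × 61.8 mg/mmol × 1.131 L = 30.125 mg
manganese chloride tetrahydrate: 33.6 mg/L × 1.131 L = 38.002 mg

maltose monohydrate 30.033 g; disodium phosphate 13.487 g; urea 6.861 g; sodium carbonate 902.538 mg; boric acid 30.125 mg; manganese chloride tetrahydrate 38.002 mg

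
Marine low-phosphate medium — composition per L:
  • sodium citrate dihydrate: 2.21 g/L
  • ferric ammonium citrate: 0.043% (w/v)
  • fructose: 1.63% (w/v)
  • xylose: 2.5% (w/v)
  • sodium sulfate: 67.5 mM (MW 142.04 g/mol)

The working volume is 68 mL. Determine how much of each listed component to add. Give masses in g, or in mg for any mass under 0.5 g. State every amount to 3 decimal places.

Scale factor relative to 1 L: 0.068.
sodium citrate dihydrate: 2.21 g/L × 0.068 L = 0.15028 g = 150.280 mg
ferric ammonium citrate: 0.043 g per 100 mL × 68 mL ÷ 100 = 0.02924 g = 29.240 mg
fructose: 1.63 g per 100 mL × 68 mL ÷ 100 = 1.108 g
xylose: 2.5% w/v = 25 g/L → 25 × 0.068 L = 1.700 g
sodium sulfate: 67.5 mmol/L × 142.04 g/mol × 0.068 L ÷ 1000 = 0.652 g

sodium citrate dihydrate 150.280 mg; ferric ammonium citrate 29.240 mg; fructose 1.108 g; xylose 1.700 g; sodium sulfate 0.652 g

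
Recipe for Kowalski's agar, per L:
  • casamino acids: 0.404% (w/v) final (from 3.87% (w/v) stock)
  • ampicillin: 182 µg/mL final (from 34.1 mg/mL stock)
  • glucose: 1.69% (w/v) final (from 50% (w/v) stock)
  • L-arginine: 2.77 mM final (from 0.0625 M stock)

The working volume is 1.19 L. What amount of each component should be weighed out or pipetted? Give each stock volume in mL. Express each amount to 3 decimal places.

casamino acids 124.227 mL; ampicillin 6.351 mL; glucose 40.222 mL; L-arginine 52.741 mL

Working volume: 1.19 L.
casamino acids: C1V1 = C2V2 → 0.404% ÷ 3.87% × 1190 mL = 124.227 mL
ampicillin: dilute stock: 182 µg/mL × 1190 mL ÷ 34100 µg/mL = 6.351 mL
glucose: V = C2·V2/C1 = 1.69% ÷ 50% × 1190 mL = 40.222 mL
L-arginine: V = C2·V2/C1 = 2.77 mM × 1190 mL ÷ 62.5 mM = 52.741 mL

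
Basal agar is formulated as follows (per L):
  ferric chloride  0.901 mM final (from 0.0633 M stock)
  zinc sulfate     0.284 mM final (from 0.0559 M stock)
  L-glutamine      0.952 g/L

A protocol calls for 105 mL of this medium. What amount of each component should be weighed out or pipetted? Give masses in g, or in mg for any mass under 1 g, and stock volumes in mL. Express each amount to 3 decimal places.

ferric chloride 1.495 mL; zinc sulfate 0.533 mL; L-glutamine 99.960 mg

Target volume = 105 mL = 0.105 L.
ferric chloride: V = C2·V2/C1 = 0.901 mM × 105 mL ÷ 63.3 mM = 1.495 mL
zinc sulfate: C1V1 = C2V2 → 0.284 mM × 105 mL ÷ 55.9 mM = 0.533 mL
L-glutamine: 0.952 g/L × 0.105 L = 0.09996 g = 99.960 mg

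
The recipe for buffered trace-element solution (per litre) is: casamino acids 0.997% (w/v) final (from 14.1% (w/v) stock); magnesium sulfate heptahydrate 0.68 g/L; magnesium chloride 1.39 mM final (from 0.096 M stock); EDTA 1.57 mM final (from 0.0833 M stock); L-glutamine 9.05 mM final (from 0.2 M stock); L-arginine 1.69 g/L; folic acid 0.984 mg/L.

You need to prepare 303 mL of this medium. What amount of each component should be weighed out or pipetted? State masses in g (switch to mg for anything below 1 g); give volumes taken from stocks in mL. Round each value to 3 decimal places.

Scale factor relative to 1 L: 0.303.
casamino acids: C1V1 = C2V2 → 0.997% ÷ 14.1% × 303 mL = 21.425 mL
magnesium sulfate heptahydrate: 0.68 g/L × 0.303 L = 0.20604 g = 206.040 mg
magnesium chloride: V = C2·V2/C1 = 1.39 mM × 303 mL ÷ 96 mM = 4.387 mL
EDTA: dilute stock: 1.57 mM × 303 mL ÷ 83.3 mM = 5.711 mL
L-glutamine: V = C2·V2/C1 = 9.05 mM × 303 mL ÷ 200 mM = 13.711 mL
L-arginine: 1.69 g/L × 0.303 L = 0.51207 g = 512.070 mg
folic acid: 0.984 mg/L × 0.303 L = 0.298 mg

casamino acids 21.425 mL; magnesium sulfate heptahydrate 206.040 mg; magnesium chloride 4.387 mL; EDTA 5.711 mL; L-glutamine 13.711 mL; L-arginine 512.070 mg; folic acid 0.298 mg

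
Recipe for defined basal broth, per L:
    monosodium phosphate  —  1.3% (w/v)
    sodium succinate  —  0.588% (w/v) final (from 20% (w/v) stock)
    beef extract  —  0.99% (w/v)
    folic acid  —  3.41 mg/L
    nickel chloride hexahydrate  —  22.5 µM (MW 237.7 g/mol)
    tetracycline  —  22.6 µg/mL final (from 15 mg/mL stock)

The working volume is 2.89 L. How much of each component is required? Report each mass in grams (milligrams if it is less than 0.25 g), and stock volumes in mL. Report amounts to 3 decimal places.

Working volume: 2.89 L.
monosodium phosphate: 1.3 g per 100 mL × 2890 mL ÷ 100 = 37.570 g
sodium succinate: V = C2·V2/C1 = 0.588% ÷ 20% × 2890 mL = 84.966 mL
beef extract: 0.99% w/v = 9.9 g/L → 9.9 × 2.89 L = 28.611 g
folic acid: 3.41 mg/L × 2.89 L = 9.855 mg
nickel chloride hexahydrate: 22.5 µmol/L × 237.7 g/mol × 2.89 L ÷ 1000 = 15.456 mg
tetracycline: C1V1 = C2V2 → 22.6 µg/mL × 2890 mL ÷ 15000 µg/mL = 4.354 mL

monosodium phosphate 37.570 g; sodium succinate 84.966 mL; beef extract 28.611 g; folic acid 9.855 mg; nickel chloride hexahydrate 15.456 mg; tetracycline 4.354 mL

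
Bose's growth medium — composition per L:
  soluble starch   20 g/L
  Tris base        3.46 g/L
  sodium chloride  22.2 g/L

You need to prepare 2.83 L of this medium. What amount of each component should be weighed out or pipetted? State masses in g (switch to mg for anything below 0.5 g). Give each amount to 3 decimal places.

soluble starch 56.600 g; Tris base 9.792 g; sodium chloride 62.826 g

Working volume: 2.83 L.
soluble starch: 20 g/L × 2.83 L = 56.600 g
Tris base: 3.46 g/L × 2.83 L = 9.792 g
sodium chloride: 22.2 g/L × 2.83 L = 62.826 g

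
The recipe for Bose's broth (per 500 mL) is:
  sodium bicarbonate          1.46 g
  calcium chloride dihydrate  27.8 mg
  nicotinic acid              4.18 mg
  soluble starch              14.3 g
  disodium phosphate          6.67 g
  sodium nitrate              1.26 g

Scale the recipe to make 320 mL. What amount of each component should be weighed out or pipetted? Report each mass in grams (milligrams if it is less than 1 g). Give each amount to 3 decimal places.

Scale factor = 320 mL / 500 mL = 0.64.
sodium bicarbonate: 1.46 g × (320 mL / 500 mL) = 0.9344 g = 934.400 mg
calcium chloride dihydrate: 27.8 mg × (320 mL / 500 mL) = 17.792 mg
nicotinic acid: 4.18 mg × (320 mL / 500 mL) = 2.675 mg
soluble starch: 14.3 g × (320 mL / 500 mL) = 9.152 g
disodium phosphate: 6.67 g × (320 mL / 500 mL) = 4.269 g
sodium nitrate: 1.26 g × (320 mL / 500 mL) = 0.8064 g = 806.400 mg

sodium bicarbonate 934.400 mg; calcium chloride dihydrate 17.792 mg; nicotinic acid 2.675 mg; soluble starch 9.152 g; disodium phosphate 4.269 g; sodium nitrate 806.400 mg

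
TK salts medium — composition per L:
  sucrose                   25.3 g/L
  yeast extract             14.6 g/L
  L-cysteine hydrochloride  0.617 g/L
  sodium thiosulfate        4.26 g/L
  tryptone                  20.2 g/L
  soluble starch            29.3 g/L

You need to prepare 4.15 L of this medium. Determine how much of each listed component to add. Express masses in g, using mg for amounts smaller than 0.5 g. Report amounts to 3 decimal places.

sucrose 104.995 g; yeast extract 60.590 g; L-cysteine hydrochloride 2.561 g; sodium thiosulfate 17.679 g; tryptone 83.830 g; soluble starch 121.595 g

Scale factor relative to 1 L: 4.15.
sucrose: 25.3 g/L × 4.15 L = 104.995 g
yeast extract: 14.6 g/L × 4.15 L = 60.590 g
L-cysteine hydrochloride: 0.617 g/L × 4.15 L = 2.561 g
sodium thiosulfate: 4.26 g/L × 4.15 L = 17.679 g
tryptone: 20.2 g/L × 4.15 L = 83.830 g
soluble starch: 29.3 g/L × 4.15 L = 121.595 g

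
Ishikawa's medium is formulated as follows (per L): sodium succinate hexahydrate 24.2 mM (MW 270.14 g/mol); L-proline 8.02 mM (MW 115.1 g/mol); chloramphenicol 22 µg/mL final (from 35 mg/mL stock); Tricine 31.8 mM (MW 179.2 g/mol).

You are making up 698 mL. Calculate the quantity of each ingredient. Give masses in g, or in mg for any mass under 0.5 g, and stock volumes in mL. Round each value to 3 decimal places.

sodium succinate hexahydrate 4.563 g; L-proline 0.644 g; chloramphenicol 0.439 mL; Tricine 3.978 g

Target volume = 698 mL = 0.698 L.
sodium succinate hexahydrate: 24.2 mmol/L × 270.14 g/mol × 0.698 L ÷ 1000 = 4.563 g
L-proline: 8.02 mmol/L × 115.1 g/mol × 0.698 L ÷ 1000 = 0.644 g
chloramphenicol: C1V1 = C2V2 → 22 µg/mL × 698 mL ÷ 35000 µg/mL = 0.439 mL
Tricine: 31.8 mmol/L × 179.2 g/mol × 0.698 L ÷ 1000 = 3.978 g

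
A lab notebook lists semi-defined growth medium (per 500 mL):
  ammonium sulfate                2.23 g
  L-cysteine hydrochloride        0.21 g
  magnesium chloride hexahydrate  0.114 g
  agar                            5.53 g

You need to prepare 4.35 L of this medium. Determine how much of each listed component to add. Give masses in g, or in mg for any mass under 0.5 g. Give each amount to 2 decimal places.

Ratio of target to recipe volume: 4350 / 500 = 8.7.
ammonium sulfate: 2.23 g × (4350 mL / 500 mL) = 19.40 g
L-cysteine hydrochloride: 0.21 g × (4350 mL / 500 mL) = 1.83 g
magnesium chloride hexahydrate: 0.114 g × (4350 mL / 500 mL) = 0.99 g
agar: 5.53 g × (4350 mL / 500 mL) = 48.11 g

ammonium sulfate 19.40 g; L-cysteine hydrochloride 1.83 g; magnesium chloride hexahydrate 0.99 g; agar 48.11 g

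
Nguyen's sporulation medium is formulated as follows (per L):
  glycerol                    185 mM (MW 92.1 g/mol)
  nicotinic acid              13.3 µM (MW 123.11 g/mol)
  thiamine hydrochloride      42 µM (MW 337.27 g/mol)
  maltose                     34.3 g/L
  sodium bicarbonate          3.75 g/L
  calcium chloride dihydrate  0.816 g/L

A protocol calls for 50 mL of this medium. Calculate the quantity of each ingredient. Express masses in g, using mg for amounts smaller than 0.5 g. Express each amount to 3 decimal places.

glycerol 0.852 g; nicotinic acid 0.082 mg; thiamine hydrochloride 0.708 mg; maltose 1.715 g; sodium bicarbonate 187.500 mg; calcium chloride dihydrate 40.800 mg

Target volume = 50 mL = 0.05 L.
glycerol: 185 mmol/L × 92.1 g/mol × 0.05 L ÷ 1000 = 0.852 g
nicotinic acid: 13.3 µmol/L × 123.11 g/mol × 0.05 L ÷ 1000 = 0.082 mg
thiamine hydrochloride: 42 µmol/L × 337.27 g/mol × 0.05 L ÷ 1000 = 0.708 mg
maltose: 34.3 g/L × 0.05 L = 1.715 g
sodium bicarbonate: 3.75 g/L × 0.05 L = 0.1875 g = 187.500 mg
calcium chloride dihydrate: 0.816 g/L × 0.05 L = 0.0408 g = 40.800 mg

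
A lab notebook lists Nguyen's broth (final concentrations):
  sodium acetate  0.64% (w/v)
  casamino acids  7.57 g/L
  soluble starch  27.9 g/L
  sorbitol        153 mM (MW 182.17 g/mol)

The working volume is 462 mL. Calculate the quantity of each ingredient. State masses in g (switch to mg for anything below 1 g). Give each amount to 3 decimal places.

sodium acetate 2.957 g; casamino acids 3.497 g; soluble starch 12.890 g; sorbitol 12.877 g

Working volume: 462 mL = 0.462 L.
sodium acetate: 0.64 g per 100 mL × 462 mL ÷ 100 = 2.957 g
casamino acids: 7.57 g/L × 0.462 L = 3.497 g
soluble starch: 27.9 g/L × 0.462 L = 12.890 g
sorbitol: 153 mmol/L × 182.17 g/mol × 0.462 L ÷ 1000 = 12.877 g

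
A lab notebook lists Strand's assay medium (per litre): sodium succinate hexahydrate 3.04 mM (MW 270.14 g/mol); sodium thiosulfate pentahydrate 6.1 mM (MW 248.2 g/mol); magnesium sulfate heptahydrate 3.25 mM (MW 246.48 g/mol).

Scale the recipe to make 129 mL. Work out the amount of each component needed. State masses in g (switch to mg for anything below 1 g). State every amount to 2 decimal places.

Working volume: 129 mL = 0.129 L.
sodium succinate hexahydrate: 3.04 mmol/L × 270.14 mg/mmol × 0.129 L = 105.94 mg
sodium thiosulfate pentahydrate: 6.1 mmol/L × 248.2 mg/mmol × 0.129 L = 195.31 mg
magnesium sulfate heptahydrate: 3.25 mmol/L × 246.48 mg/mmol × 0.129 L = 103.34 mg

sodium succinate hexahydrate 105.94 mg; sodium thiosulfate pentahydrate 195.31 mg; magnesium sulfate heptahydrate 103.34 mg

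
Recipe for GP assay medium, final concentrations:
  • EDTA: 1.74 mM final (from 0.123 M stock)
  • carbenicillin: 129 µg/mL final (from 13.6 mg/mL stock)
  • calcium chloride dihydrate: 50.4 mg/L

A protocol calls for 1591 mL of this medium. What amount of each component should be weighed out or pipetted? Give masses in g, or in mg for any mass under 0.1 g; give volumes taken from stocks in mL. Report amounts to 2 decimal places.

Working volume: 1591 mL = 1.591 L.
EDTA: dilute stock: 1.74 mM × 1591 mL ÷ 123 mM = 22.51 mL
carbenicillin: C1V1 = C2V2 → 129 µg/mL × 1591 mL ÷ 13600 µg/mL = 15.09 mL
calcium chloride dihydrate: 50.4 mg/L × 1.591 L = 80.19 mg

EDTA 22.51 mL; carbenicillin 15.09 mL; calcium chloride dihydrate 80.19 mg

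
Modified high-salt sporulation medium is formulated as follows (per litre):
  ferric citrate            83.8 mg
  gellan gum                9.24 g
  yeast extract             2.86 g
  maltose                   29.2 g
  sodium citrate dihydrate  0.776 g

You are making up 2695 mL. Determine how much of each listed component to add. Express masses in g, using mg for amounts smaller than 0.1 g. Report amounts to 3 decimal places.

ferric citrate 0.226 g; gellan gum 24.902 g; yeast extract 7.708 g; maltose 78.694 g; sodium citrate dihydrate 2.091 g

Scale factor = 2695 mL / 1000 mL = 2.695.
ferric citrate: 83.8 mg × (2695 mL / 1000 mL) = 225.841 mg = 0.226 g
gellan gum: 9.24 g × (2695 mL / 1000 mL) = 24.902 g
yeast extract: 2.86 g × (2695 mL / 1000 mL) = 7.708 g
maltose: 29.2 g × (2695 mL / 1000 mL) = 78.694 g
sodium citrate dihydrate: 0.776 g × (2695 mL / 1000 mL) = 2.091 g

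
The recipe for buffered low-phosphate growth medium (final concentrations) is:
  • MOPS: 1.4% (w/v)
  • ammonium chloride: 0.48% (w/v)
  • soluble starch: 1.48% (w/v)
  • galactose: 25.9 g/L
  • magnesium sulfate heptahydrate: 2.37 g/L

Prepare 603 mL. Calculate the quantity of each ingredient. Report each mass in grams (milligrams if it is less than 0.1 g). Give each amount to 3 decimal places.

MOPS 8.442 g; ammonium chloride 2.894 g; soluble starch 8.924 g; galactose 15.618 g; magnesium sulfate heptahydrate 1.429 g

Target volume = 603 mL = 0.603 L.
MOPS: 1.4% w/v = 14 g/L → 14 × 0.603 L = 8.442 g
ammonium chloride: 0.48 g per 100 mL × 603 mL ÷ 100 = 2.894 g
soluble starch: 1.48 g per 100 mL × 603 mL ÷ 100 = 8.924 g
galactose: 25.9 g/L × 0.603 L = 15.618 g
magnesium sulfate heptahydrate: 2.37 g/L × 0.603 L = 1.429 g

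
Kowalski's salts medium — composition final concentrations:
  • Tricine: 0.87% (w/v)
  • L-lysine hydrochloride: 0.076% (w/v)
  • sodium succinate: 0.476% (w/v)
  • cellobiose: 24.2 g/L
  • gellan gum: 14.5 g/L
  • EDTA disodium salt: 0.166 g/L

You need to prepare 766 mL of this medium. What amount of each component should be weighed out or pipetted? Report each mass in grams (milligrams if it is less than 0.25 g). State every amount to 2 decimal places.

Tricine 6.66 g; L-lysine hydrochloride 0.58 g; sodium succinate 3.65 g; cellobiose 18.54 g; gellan gum 11.11 g; EDTA disodium salt 127.16 mg

Scale factor relative to 1 L: 0.766.
Tricine: 0.87% w/v = 8.7 g/L → 8.7 × 0.766 L = 6.66 g
L-lysine hydrochloride: 0.076 g per 100 mL × 766 mL ÷ 100 = 0.58 g
sodium succinate: 0.476% w/v = 4.76 g/L → 4.76 × 0.766 L = 3.65 g
cellobiose: 24.2 g/L × 0.766 L = 18.54 g
gellan gum: 14.5 g/L × 0.766 L = 11.11 g
EDTA disodium salt: 0.166 g/L × 0.766 L = 0.127156 g = 127.16 mg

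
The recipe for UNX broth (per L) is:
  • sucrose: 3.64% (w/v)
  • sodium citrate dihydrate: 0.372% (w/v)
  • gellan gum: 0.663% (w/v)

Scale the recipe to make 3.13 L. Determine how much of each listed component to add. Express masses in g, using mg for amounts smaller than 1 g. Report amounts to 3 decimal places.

sucrose 113.932 g; sodium citrate dihydrate 11.644 g; gellan gum 20.752 g

Scale factor relative to 1 L: 3.13.
sucrose: 3.64 g per 100 mL × 3130 mL ÷ 100 = 113.932 g
sodium citrate dihydrate: 0.372% w/v = 3.72 g/L → 3.72 × 3.13 L = 11.644 g
gellan gum: 0.663% w/v = 6.63 g/L → 6.63 × 3.13 L = 20.752 g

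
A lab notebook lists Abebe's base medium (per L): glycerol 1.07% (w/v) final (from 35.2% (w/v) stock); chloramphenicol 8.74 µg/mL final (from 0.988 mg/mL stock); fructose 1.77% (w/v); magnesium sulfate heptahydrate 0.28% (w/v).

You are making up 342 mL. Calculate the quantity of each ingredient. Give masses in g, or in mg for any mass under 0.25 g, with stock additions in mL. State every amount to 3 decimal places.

glycerol 10.396 mL; chloramphenicol 3.025 mL; fructose 6.053 g; magnesium sulfate heptahydrate 0.958 g

Target volume = 342 mL = 0.342 L.
glycerol: C1V1 = C2V2 → 1.07% ÷ 35.2% × 342 mL = 10.396 mL
chloramphenicol: C1V1 = C2V2 → 8.74 µg/mL × 342 mL ÷ 988 µg/mL = 3.025 mL
fructose: 1.77 g per 100 mL × 342 mL ÷ 100 = 6.053 g
magnesium sulfate heptahydrate: 0.28% w/v = 2.8 g/L → 2.8 × 0.342 L = 0.958 g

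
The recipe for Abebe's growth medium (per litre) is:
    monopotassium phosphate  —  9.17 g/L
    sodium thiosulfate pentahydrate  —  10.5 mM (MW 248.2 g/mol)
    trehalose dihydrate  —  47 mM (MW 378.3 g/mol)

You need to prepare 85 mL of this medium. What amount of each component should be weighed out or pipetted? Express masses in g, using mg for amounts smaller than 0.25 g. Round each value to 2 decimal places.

Working volume: 85 mL = 0.085 L.
monopotassium phosphate: 9.17 g/L × 0.085 L = 0.78 g
sodium thiosulfate pentahydrate: 10.5 mmol/L × 248.2 mg/mmol × 0.085 L = 221.52 mg
trehalose dihydrate: 47 mmol/L × 378.3 g/mol × 0.085 L ÷ 1000 = 1.51 g

monopotassium phosphate 0.78 g; sodium thiosulfate pentahydrate 221.52 mg; trehalose dihydrate 1.51 g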